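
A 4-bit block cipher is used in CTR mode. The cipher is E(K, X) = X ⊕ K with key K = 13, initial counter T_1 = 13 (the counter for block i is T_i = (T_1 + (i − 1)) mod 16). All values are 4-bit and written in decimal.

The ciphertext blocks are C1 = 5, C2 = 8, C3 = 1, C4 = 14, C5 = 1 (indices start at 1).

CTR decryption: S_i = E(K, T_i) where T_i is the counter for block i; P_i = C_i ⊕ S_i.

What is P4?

P4 = 3

P4: T = 0, S = E(K, T) = 13; 14 ⊕ 13 = 3.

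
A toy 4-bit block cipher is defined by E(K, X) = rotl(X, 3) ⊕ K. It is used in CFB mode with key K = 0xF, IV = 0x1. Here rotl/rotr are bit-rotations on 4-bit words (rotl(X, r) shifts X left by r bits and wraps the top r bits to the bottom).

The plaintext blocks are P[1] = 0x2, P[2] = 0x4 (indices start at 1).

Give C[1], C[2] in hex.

CFB encryption: C_i = P_i ⊕ E(K, C_{i−1}), with C_{0} = IV.
C[1]: E(K, 0x1) = 0x7; 0x2 ⊕ 0x7 = 0x5.
C[2]: E(K, 0x5) = 0x5; 0x4 ⊕ 0x5 = 0x1.

C[1] = 0x5, C[2] = 0x1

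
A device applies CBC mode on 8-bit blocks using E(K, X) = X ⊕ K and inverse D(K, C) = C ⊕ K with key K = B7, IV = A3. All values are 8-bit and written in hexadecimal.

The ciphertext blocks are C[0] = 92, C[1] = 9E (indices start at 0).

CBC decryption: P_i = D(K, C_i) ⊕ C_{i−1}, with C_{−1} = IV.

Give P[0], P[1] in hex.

P[0]: D(K, 92) = 25; 25 ⊕ A3 = 86.
P[1]: D(K, 9E) = 29; 29 ⊕ 92 = BB.

P[0] = 86, P[1] = BB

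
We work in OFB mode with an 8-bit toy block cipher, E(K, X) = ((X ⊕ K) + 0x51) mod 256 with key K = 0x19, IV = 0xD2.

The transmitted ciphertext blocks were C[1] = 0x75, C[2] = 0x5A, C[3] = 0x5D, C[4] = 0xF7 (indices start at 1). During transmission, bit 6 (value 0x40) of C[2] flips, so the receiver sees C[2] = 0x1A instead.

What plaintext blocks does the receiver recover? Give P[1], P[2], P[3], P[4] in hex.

P[1] = 0x69, P[2] = 0x4C, P[3] = 0xFD, P[4] = 0xFD

OFB decryption: S_i = E(K, S_{i−1}) with S_{0} = IV; P_i = C_i ⊕ S_i.
Only C[2] changed, to 0x1A. In OFB, a change in C_i flips the same bit in P_i only; the keystream is unaffected. Decrypting the received ciphertext:
P[1]: S = E(K, 0xD2) = 0x1C; 0x75 ⊕ 0x1C = 0x69.
P[2]: S = E(K, 0x1C) = 0x56; 0x1A ⊕ 0x56 = 0x4C.
P[3]: S = E(K, 0x56) = 0xA0; 0x5D ⊕ 0xA0 = 0xFD.
P[4]: S = E(K, 0xA0) = 0x0A; 0xF7 ⊕ 0x0A = 0xFD.
Blocks that differ from the original plaintext: P[2].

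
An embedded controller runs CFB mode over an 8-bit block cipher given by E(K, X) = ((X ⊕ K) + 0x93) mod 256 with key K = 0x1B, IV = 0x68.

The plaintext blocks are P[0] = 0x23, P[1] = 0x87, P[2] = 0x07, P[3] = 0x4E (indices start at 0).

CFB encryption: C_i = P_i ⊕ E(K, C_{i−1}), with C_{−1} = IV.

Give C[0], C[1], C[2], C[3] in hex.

C[0] = 0x25, C[1] = 0x56, C[2] = 0xE7, C[3] = 0xC1

C[0]: E(K, 0x68) = 0x06; 0x23 ⊕ 0x06 = 0x25.
C[1]: E(K, 0x25) = 0xD1; 0x87 ⊕ 0xD1 = 0x56.
C[2]: E(K, 0x56) = 0xE0; 0x07 ⊕ 0xE0 = 0xE7.
C[3]: E(K, 0xE7) = 0x8F; 0x4E ⊕ 0x8F = 0xC1.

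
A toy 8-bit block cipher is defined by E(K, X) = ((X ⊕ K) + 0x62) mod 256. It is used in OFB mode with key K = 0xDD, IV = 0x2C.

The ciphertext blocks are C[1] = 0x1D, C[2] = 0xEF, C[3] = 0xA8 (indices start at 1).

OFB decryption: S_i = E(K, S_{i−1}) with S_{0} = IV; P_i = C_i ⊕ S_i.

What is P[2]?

P[1]: S = E(K, 0x2C) = 0x53; 0x1D ⊕ 0x53 = 0x4E.
P[2]: S = E(K, 0x53) = 0xF0; 0xEF ⊕ 0xF0 = 0x1F.

P[2] = 0x1F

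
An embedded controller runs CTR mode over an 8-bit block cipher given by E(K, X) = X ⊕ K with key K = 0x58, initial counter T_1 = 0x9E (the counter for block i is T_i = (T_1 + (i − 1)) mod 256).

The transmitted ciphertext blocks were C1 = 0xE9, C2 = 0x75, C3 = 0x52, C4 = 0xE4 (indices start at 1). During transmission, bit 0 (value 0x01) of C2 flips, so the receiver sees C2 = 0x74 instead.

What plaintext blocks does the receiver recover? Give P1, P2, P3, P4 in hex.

CTR decryption: S_i = E(K, T_i) where T_i is the counter for block i; P_i = C_i ⊕ S_i.
Only C2 changed, to 0x74. In CTR, a change in C_i flips the same bit in P_i only; the keystream is unaffected. Decrypting the received ciphertext:
P1: T = 0x9E, S = E(K, T) = 0xC6; 0xE9 ⊕ 0xC6 = 0x2F.
P2: T = 0x9F, S = E(K, T) = 0xC7; 0x74 ⊕ 0xC7 = 0xB3.
P3: T = 0xA0, S = E(K, T) = 0xF8; 0x52 ⊕ 0xF8 = 0xAA.
P4: T = 0xA1, S = E(K, T) = 0xF9; 0xE4 ⊕ 0xF9 = 0x1D.
Blocks that differ from the original plaintext: P2.

P1 = 0x2F, P2 = 0xB3, P3 = 0xAA, P4 = 0x1D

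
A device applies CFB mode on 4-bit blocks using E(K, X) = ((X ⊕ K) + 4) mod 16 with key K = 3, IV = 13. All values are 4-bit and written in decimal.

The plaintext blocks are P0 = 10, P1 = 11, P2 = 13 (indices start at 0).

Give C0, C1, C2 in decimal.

CFB encryption: C_i = P_i ⊕ E(K, C_{i−1}), with C_{−1} = IV.
C0: E(K, 13) = 2; 10 ⊕ 2 = 8.
C1: E(K, 8) = 15; 11 ⊕ 15 = 4.
C2: E(K, 4) = 11; 13 ⊕ 11 = 6.

C0 = 8, C1 = 4, C2 = 6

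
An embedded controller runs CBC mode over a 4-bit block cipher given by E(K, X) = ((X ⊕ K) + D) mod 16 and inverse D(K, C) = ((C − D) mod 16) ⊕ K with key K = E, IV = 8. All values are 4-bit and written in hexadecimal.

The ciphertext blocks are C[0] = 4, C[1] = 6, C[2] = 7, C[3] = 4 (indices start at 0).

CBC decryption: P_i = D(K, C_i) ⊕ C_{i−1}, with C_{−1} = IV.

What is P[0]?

P[0]: D(K, 4) = 9; 9 ⊕ 8 = 1.

P[0] = 1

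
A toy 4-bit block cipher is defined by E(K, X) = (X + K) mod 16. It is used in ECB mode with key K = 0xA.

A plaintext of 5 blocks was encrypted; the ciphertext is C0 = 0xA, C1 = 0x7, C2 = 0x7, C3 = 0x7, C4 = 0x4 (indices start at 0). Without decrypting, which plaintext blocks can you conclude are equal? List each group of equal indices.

ECB encrypts each block independently with the same key, so equal ciphertext blocks imply equal plaintext blocks.
C1 = C2 = C3 = 0x7, so P1 = P2 = P3.

P1 = P2 = P3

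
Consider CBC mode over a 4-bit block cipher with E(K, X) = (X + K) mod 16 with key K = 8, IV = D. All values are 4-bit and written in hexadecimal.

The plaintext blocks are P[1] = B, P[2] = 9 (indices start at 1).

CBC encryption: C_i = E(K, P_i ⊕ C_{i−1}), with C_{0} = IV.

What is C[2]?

C[1]: P[1] ⊕ D = 6; E(K, 6) = E.
C[2]: P[2] ⊕ E = 7; E(K, 7) = F.

C[2] = F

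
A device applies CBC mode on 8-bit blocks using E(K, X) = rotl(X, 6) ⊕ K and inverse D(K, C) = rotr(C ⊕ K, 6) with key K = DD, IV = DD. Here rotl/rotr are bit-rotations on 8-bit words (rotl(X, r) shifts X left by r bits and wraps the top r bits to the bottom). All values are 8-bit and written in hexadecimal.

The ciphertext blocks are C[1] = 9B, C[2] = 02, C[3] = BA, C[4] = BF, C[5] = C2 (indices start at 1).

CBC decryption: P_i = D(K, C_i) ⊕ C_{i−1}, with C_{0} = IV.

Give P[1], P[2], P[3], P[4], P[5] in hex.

P[1]: D(K, 9B) = 19; 19 ⊕ DD = C4.
P[2]: D(K, 02) = 7F; 7F ⊕ 9B = E4.
P[3]: D(K, BA) = 9D; 9D ⊕ 02 = 9F.
P[4]: D(K, BF) = 89; 89 ⊕ BA = 33.
P[5]: D(K, C2) = 7C; 7C ⊕ BF = C3.

P[1] = C4, P[2] = E4, P[3] = 9F, P[4] = 33, P[5] = C3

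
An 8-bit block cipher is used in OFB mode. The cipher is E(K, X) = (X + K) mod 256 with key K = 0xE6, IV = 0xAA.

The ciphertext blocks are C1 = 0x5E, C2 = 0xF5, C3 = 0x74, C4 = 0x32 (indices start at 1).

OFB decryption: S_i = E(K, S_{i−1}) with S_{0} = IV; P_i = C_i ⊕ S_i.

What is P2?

P1: S = E(K, 0xAA) = 0x90; 0x5E ⊕ 0x90 = 0xCE.
P2: S = E(K, 0x90) = 0x76; 0xF5 ⊕ 0x76 = 0x83.

P2 = 0x83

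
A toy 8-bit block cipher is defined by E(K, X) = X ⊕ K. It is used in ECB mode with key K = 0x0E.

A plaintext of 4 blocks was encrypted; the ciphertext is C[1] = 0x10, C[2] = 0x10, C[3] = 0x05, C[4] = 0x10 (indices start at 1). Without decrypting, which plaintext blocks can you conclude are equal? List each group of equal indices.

P[1] = P[2] = P[4]

ECB encrypts each block independently with the same key, so equal ciphertext blocks imply equal plaintext blocks.
C[1] = C[2] = C[4] = 0x10, so P[1] = P[2] = P[4].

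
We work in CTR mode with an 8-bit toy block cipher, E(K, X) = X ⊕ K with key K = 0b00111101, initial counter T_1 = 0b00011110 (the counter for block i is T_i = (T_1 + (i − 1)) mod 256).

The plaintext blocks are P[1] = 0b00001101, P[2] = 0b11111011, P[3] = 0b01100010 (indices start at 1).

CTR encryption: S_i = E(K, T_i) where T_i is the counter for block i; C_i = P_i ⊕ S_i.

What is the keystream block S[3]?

C[1]: T = 0b00011110, S = E(K, T) = 0b00100011; 0b00001101 ⊕ 0b00100011 = 0b00101110.
C[2]: T = 0b00011111, S = E(K, T) = 0b00100010; 0b11111011 ⊕ 0b00100010 = 0b11011001.
C[3]: T = 0b00100000, S = E(K, T) = 0b00011101; 0b01100010 ⊕ 0b00011101 = 0b01111111.
So S[3] = 0b00011101.

0b00011101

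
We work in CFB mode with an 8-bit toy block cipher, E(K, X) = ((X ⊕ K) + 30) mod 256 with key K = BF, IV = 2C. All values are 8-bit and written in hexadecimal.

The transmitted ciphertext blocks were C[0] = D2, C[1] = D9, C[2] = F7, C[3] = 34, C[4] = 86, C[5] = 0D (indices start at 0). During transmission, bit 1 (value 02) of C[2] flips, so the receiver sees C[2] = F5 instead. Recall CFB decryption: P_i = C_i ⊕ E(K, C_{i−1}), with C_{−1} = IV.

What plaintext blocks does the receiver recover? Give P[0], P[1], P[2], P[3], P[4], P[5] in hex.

Only C[2] changed, to F5. In CFB, a change in C_i flips the same bit in P_i and garbles P_{i+1}. Decrypting the received ciphertext:
P[0]: E(K, 2C) = C3; D2 ⊕ C3 = 11.
P[1]: E(K, D2) = 9D; D9 ⊕ 9D = 44.
P[2]: E(K, D9) = 96; F5 ⊕ 96 = 63.
P[3]: E(K, F5) = 7A; 34 ⊕ 7A = 4E.
P[4]: E(K, 34) = BB; 86 ⊕ BB = 3D.
P[5]: E(K, 86) = 69; 0D ⊕ 69 = 64.
Blocks that differ from the original plaintext: P[2], P[3].

P[0] = 11, P[1] = 44, P[2] = 63, P[3] = 4E, P[4] = 3D, P[5] = 64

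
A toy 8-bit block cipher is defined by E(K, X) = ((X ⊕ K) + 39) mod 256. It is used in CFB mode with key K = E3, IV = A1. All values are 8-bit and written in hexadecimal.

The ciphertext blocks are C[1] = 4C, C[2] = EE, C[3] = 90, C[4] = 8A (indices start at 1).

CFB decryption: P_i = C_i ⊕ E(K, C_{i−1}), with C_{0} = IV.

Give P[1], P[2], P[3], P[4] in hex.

P[1] = 37, P[2] = 06, P[3] = D6, P[4] = 26

P[1]: E(K, A1) = 7B; 4C ⊕ 7B = 37.
P[2]: E(K, 4C) = E8; EE ⊕ E8 = 06.
P[3]: E(K, EE) = 46; 90 ⊕ 46 = D6.
P[4]: E(K, 90) = AC; 8A ⊕ AC = 26.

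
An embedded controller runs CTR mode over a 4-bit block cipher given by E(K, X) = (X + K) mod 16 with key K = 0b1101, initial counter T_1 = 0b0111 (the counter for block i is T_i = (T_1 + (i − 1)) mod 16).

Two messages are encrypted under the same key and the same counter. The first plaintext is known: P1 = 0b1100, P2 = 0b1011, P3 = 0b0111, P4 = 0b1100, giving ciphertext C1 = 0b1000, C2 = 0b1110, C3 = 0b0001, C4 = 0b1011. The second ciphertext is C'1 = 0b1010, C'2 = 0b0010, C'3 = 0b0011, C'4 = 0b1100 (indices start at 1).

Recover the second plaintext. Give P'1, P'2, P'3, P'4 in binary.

In CTR with a reused counter, both messages share the same keystream S_i, so C_i ⊕ C'_i = P_i ⊕ P'_i and thus P'_i = P_i ⊕ C_i ⊕ C'_i.
P'1: 0b1100 ⊕ 0b1000 ⊕ 0b1010 = 0b1110.
P'2: 0b1011 ⊕ 0b1110 ⊕ 0b0010 = 0b0111.
P'3: 0b0111 ⊕ 0b0001 ⊕ 0b0011 = 0b0101.
P'4: 0b1100 ⊕ 0b1011 ⊕ 0b1100 = 0b1011.

P'1 = 0b1110, P'2 = 0b0111, P'3 = 0b0101, P'4 = 0b1011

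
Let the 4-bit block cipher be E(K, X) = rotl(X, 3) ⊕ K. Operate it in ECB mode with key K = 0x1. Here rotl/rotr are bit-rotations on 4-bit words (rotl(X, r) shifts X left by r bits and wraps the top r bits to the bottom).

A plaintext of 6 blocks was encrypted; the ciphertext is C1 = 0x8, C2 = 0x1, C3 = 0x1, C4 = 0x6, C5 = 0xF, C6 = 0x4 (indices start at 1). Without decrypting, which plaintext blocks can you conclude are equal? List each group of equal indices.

P2 = P3

ECB encrypts each block independently with the same key, so equal ciphertext blocks imply equal plaintext blocks.
C2 = C3 = 0x1, so P2 = P3.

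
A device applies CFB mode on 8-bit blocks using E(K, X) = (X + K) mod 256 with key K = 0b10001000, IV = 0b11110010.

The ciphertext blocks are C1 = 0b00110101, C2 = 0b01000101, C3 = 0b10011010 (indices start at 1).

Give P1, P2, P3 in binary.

P1 = 0b01001111, P2 = 0b11111000, P3 = 0b01010111

CFB decryption: P_i = C_i ⊕ E(K, C_{i−1}), with C_{0} = IV.
P1: E(K, 0b11110010) = 0b01111010; 0b00110101 ⊕ 0b01111010 = 0b01001111.
P2: E(K, 0b00110101) = 0b10111101; 0b01000101 ⊕ 0b10111101 = 0b11111000.
P3: E(K, 0b01000101) = 0b11001101; 0b10011010 ⊕ 0b11001101 = 0b01010111.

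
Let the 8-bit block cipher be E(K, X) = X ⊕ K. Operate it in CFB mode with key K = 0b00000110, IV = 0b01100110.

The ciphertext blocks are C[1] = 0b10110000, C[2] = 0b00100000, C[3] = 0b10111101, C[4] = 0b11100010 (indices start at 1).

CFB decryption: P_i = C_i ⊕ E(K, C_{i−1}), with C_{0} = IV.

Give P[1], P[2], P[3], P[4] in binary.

P[1]: E(K, 0b01100110) = 0b01100000; 0b10110000 ⊕ 0b01100000 = 0b11010000.
P[2]: E(K, 0b10110000) = 0b10110110; 0b00100000 ⊕ 0b10110110 = 0b10010110.
P[3]: E(K, 0b00100000) = 0b00100110; 0b10111101 ⊕ 0b00100110 = 0b10011011.
P[4]: E(K, 0b10111101) = 0b10111011; 0b11100010 ⊕ 0b10111011 = 0b01011001.

P[1] = 0b11010000, P[2] = 0b10010110, P[3] = 0b10011011, P[4] = 0b01011001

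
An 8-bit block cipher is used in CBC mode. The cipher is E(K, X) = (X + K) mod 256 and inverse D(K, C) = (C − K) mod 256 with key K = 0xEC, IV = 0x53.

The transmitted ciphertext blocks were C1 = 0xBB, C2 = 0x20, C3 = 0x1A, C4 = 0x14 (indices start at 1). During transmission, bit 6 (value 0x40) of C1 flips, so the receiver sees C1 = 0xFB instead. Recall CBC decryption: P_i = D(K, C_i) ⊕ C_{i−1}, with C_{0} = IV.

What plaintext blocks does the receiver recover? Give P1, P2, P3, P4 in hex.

Only C1 changed, to 0xFB. In CBC, a change in C_i garbles P_i and flips the same bit in P_{i+1}. Decrypting the received ciphertext:
P1: D(K, 0xFB) = 0x0F; 0x0F ⊕ 0x53 = 0x5C.
P2: D(K, 0x20) = 0x34; 0x34 ⊕ 0xFB = 0xCF.
P3: D(K, 0x1A) = 0x2E; 0x2E ⊕ 0x20 = 0x0E.
P4: D(K, 0x14) = 0x28; 0x28 ⊕ 0x1A = 0x32.
Blocks that differ from the original plaintext: P1, P2.

P1 = 0x5C, P2 = 0xCF, P3 = 0x0E, P4 = 0x32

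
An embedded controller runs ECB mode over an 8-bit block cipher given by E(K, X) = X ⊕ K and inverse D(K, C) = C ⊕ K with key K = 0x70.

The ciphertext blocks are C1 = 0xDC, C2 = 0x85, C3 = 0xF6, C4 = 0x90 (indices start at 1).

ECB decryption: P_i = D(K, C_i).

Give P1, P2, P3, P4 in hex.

P1: D(K, 0xDC) = 0xAC.
P2: D(K, 0x85) = 0xF5.
P3: D(K, 0xF6) = 0x86.
P4: D(K, 0x90) = 0xE0.

P1 = 0xAC, P2 = 0xF5, P3 = 0x86, P4 = 0xE0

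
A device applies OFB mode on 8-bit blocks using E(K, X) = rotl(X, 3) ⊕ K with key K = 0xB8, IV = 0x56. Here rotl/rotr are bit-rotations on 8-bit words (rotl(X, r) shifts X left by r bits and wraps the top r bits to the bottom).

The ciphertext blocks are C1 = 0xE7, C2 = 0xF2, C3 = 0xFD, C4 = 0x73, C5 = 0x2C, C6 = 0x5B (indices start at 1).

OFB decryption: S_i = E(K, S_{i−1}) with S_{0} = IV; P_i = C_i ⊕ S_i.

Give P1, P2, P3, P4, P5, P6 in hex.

P1 = 0xED, P2 = 0x1A, P3 = 0x02, P4 = 0x34, P5 = 0xAE, P6 = 0xF7

P1: S = E(K, 0x56) = 0x0A; 0xE7 ⊕ 0x0A = 0xED.
P2: S = E(K, 0x0A) = 0xE8; 0xF2 ⊕ 0xE8 = 0x1A.
P3: S = E(K, 0xE8) = 0xFF; 0xFD ⊕ 0xFF = 0x02.
P4: S = E(K, 0xFF) = 0x47; 0x73 ⊕ 0x47 = 0x34.
P5: S = E(K, 0x47) = 0x82; 0x2C ⊕ 0x82 = 0xAE.
P6: S = E(K, 0x82) = 0xAC; 0x5B ⊕ 0xAC = 0xF7.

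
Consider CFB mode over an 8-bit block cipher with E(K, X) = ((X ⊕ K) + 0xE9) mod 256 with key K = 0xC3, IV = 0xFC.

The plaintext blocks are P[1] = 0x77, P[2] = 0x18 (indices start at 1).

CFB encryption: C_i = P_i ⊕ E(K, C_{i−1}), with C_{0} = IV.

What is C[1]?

C[1] = 0x5F

C[1]: E(K, 0xFC) = 0x28; 0x77 ⊕ 0x28 = 0x5F.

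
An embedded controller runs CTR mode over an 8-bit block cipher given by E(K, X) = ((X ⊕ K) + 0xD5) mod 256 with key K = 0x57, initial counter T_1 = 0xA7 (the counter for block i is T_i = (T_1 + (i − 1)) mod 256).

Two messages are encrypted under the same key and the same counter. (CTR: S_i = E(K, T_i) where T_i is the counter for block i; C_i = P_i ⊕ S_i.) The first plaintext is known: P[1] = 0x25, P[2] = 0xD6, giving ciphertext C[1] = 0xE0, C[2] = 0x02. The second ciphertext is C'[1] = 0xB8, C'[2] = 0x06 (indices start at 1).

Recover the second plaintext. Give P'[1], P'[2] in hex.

In CTR with a reused counter, both messages share the same keystream S_i, so C_i ⊕ C'_i = P_i ⊕ P'_i and thus P'_i = P_i ⊕ C_i ⊕ C'_i.
P'[1]: 0x25 ⊕ 0xE0 ⊕ 0xB8 = 0x7D.
P'[2]: 0xD6 ⊕ 0x02 ⊕ 0x06 = 0xD2.

P'[1] = 0x7D, P'[2] = 0xD2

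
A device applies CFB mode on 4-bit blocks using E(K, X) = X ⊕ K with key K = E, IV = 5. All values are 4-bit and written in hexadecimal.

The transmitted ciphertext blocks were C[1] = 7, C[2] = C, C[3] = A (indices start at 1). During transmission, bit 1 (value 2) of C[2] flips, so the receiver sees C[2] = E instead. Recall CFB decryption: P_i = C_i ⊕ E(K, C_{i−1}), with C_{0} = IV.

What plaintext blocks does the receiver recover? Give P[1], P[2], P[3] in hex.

Only C[2] changed, to E. In CFB, a change in C_i flips the same bit in P_i and garbles P_{i+1}. Decrypting the received ciphertext:
P[1]: E(K, 5) = B; 7 ⊕ B = C.
P[2]: E(K, 7) = 9; E ⊕ 9 = 7.
P[3]: E(K, E) = 0; A ⊕ 0 = A.
Blocks that differ from the original plaintext: P[2], P[3].

P[1] = C, P[2] = 7, P[3] = A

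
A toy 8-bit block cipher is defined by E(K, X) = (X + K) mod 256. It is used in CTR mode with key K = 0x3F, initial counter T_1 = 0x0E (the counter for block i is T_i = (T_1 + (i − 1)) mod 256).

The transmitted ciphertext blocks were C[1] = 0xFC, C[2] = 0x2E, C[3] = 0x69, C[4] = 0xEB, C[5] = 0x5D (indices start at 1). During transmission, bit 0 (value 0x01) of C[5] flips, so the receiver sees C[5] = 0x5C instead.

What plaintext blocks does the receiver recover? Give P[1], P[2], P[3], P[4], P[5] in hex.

P[1] = 0xB1, P[2] = 0x60, P[3] = 0x26, P[4] = 0xBB, P[5] = 0x0D

CTR decryption: S_i = E(K, T_i) where T_i is the counter for block i; P_i = C_i ⊕ S_i.
Only C[5] changed, to 0x5C. In CTR, a change in C_i flips the same bit in P_i only; the keystream is unaffected. Decrypting the received ciphertext:
P[1]: T = 0x0E, S = E(K, T) = 0x4D; 0xFC ⊕ 0x4D = 0xB1.
P[2]: T = 0x0F, S = E(K, T) = 0x4E; 0x2E ⊕ 0x4E = 0x60.
P[3]: T = 0x10, S = E(K, T) = 0x4F; 0x69 ⊕ 0x4F = 0x26.
P[4]: T = 0x11, S = E(K, T) = 0x50; 0xEB ⊕ 0x50 = 0xBB.
P[5]: T = 0x12, S = E(K, T) = 0x51; 0x5C ⊕ 0x51 = 0x0D.
Blocks that differ from the original plaintext: P[5].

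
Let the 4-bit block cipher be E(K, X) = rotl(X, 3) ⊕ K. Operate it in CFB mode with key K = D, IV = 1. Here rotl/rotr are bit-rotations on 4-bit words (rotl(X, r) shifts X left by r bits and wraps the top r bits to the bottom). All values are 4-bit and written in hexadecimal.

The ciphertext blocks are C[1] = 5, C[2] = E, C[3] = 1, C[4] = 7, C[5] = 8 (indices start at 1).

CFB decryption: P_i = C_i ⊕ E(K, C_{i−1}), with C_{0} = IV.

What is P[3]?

P[3]: E(K, E) = A; 1 ⊕ A = B.

P[3] = B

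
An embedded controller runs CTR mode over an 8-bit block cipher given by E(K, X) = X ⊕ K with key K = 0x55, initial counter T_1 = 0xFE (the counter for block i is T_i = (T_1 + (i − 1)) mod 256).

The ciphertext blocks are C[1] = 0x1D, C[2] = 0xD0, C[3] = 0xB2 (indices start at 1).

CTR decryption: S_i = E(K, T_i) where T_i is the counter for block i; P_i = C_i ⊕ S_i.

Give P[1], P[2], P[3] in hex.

P[1] = 0xB6, P[2] = 0x7A, P[3] = 0xE7

P[1]: T = 0xFE, S = E(K, T) = 0xAB; 0x1D ⊕ 0xAB = 0xB6.
P[2]: T = 0xFF, S = E(K, T) = 0xAA; 0xD0 ⊕ 0xAA = 0x7A.
P[3]: T = 0x00, S = E(K, T) = 0x55; 0xB2 ⊕ 0x55 = 0xE7.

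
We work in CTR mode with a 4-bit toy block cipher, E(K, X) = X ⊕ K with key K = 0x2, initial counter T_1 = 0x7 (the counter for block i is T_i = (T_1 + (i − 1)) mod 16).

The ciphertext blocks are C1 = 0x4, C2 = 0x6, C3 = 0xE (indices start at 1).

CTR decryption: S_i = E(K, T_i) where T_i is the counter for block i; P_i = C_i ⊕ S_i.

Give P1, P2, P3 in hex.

P1 = 0x1, P2 = 0xC, P3 = 0x5

P1: T = 0x7, S = E(K, T) = 0x5; 0x4 ⊕ 0x5 = 0x1.
P2: T = 0x8, S = E(K, T) = 0xA; 0x6 ⊕ 0xA = 0xC.
P3: T = 0x9, S = E(K, T) = 0xB; 0xE ⊕ 0xB = 0x5.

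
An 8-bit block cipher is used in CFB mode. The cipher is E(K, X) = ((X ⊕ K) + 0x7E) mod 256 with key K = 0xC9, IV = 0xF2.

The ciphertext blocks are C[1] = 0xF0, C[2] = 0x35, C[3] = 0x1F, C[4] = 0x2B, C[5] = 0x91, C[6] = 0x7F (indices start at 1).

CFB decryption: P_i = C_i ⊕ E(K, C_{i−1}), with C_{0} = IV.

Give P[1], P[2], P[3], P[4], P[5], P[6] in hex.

P[1]: E(K, 0xF2) = 0xB9; 0xF0 ⊕ 0xB9 = 0x49.
P[2]: E(K, 0xF0) = 0xB7; 0x35 ⊕ 0xB7 = 0x82.
P[3]: E(K, 0x35) = 0x7A; 0x1F ⊕ 0x7A = 0x65.
P[4]: E(K, 0x1F) = 0x54; 0x2B ⊕ 0x54 = 0x7F.
P[5]: E(K, 0x2B) = 0x60; 0x91 ⊕ 0x60 = 0xF1.
P[6]: E(K, 0x91) = 0xD6; 0x7F ⊕ 0xD6 = 0xA9.

P[1] = 0x49, P[2] = 0x82, P[3] = 0x65, P[4] = 0x7F, P[5] = 0xF1, P[6] = 0xA9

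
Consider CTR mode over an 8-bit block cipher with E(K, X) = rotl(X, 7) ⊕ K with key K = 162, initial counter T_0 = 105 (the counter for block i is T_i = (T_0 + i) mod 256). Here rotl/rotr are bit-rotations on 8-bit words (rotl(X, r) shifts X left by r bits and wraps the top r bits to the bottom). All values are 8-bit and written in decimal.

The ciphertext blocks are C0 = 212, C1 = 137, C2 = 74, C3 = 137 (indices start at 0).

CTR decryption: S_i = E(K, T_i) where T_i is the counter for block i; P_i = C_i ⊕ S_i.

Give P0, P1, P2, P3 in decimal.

P0: T = 105, S = E(K, T) = 22; 212 ⊕ 22 = 194.
P1: T = 106, S = E(K, T) = 151; 137 ⊕ 151 = 30.
P2: T = 107, S = E(K, T) = 23; 74 ⊕ 23 = 93.
P3: T = 108, S = E(K, T) = 148; 137 ⊕ 148 = 29.

P0 = 194, P1 = 30, P2 = 93, P3 = 29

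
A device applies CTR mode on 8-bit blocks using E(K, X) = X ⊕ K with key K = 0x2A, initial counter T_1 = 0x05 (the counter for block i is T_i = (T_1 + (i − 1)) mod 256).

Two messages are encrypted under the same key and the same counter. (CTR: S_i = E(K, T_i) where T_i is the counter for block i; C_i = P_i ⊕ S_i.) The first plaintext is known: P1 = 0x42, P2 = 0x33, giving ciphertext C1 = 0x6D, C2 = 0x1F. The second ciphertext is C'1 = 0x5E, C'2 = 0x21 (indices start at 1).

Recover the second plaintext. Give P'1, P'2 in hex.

In CTR with a reused counter, both messages share the same keystream S_i, so C_i ⊕ C'_i = P_i ⊕ P'_i and thus P'_i = P_i ⊕ C_i ⊕ C'_i.
P'1: 0x42 ⊕ 0x6D ⊕ 0x5E = 0x71.
P'2: 0x33 ⊕ 0x1F ⊕ 0x21 = 0x0D.

P'1 = 0x71, P'2 = 0x0D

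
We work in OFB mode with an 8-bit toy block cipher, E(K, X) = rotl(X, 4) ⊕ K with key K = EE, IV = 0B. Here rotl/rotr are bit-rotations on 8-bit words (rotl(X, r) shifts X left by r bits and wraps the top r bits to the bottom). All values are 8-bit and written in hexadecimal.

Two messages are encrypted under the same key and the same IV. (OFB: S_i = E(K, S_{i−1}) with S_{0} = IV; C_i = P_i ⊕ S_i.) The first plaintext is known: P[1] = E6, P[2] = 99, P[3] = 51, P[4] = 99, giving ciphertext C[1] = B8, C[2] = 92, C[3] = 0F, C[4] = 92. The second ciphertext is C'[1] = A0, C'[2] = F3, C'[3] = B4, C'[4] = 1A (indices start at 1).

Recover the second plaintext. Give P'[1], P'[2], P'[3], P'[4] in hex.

P'[1] = FE, P'[2] = F8, P'[3] = EA, P'[4] = 11

In OFB with a reused IV, both messages share the same keystream S_i, so C_i ⊕ C'_i = P_i ⊕ P'_i and thus P'_i = P_i ⊕ C_i ⊕ C'_i.
P'[1]: E6 ⊕ B8 ⊕ A0 = FE.
P'[2]: 99 ⊕ 92 ⊕ F3 = F8.
P'[3]: 51 ⊕ 0F ⊕ B4 = EA.
P'[4]: 99 ⊕ 92 ⊕ 1A = 11.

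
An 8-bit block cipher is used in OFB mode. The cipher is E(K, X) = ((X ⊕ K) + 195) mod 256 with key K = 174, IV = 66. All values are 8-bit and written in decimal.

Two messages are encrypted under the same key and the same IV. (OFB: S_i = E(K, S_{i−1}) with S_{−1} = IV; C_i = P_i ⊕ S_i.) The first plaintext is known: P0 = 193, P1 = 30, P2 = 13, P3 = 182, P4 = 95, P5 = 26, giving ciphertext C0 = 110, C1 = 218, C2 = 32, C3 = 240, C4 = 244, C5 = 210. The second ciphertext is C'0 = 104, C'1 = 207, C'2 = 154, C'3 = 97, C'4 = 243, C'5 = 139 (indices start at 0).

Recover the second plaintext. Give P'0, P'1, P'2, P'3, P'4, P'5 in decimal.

P'0 = 199, P'1 = 11, P'2 = 183, P'3 = 39, P'4 = 88, P'5 = 67

In OFB with a reused IV, both messages share the same keystream S_i, so C_i ⊕ C'_i = P_i ⊕ P'_i and thus P'_i = P_i ⊕ C_i ⊕ C'_i.
P'0: 193 ⊕ 110 ⊕ 104 = 199.
P'1: 30 ⊕ 218 ⊕ 207 = 11.
P'2: 13 ⊕ 32 ⊕ 154 = 183.
P'3: 182 ⊕ 240 ⊕ 97 = 39.
P'4: 95 ⊕ 244 ⊕ 243 = 88.
P'5: 26 ⊕ 210 ⊕ 139 = 67.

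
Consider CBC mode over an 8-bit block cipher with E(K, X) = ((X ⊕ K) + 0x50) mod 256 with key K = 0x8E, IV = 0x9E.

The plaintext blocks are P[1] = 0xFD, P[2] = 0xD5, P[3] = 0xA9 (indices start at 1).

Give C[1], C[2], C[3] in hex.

CBC encryption: C_i = E(K, P_i ⊕ C_{i−1}), with C_{0} = IV.
C[1]: P[1] ⊕ 0x9E = 0x63; E(K, 0x63) = 0x3D.
C[2]: P[2] ⊕ 0x3D = 0xE8; E(K, 0xE8) = 0xB6.
C[3]: P[3] ⊕ 0xB6 = 0x1F; E(K, 0x1F) = 0xE1.

C[1] = 0x3D, C[2] = 0xB6, C[3] = 0xE1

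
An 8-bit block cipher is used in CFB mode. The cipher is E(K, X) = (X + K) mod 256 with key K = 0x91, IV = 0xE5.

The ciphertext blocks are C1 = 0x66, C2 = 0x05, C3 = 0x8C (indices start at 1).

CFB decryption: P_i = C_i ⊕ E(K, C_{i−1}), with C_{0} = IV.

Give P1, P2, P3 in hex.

P1: E(K, 0xE5) = 0x76; 0x66 ⊕ 0x76 = 0x10.
P2: E(K, 0x66) = 0xF7; 0x05 ⊕ 0xF7 = 0xF2.
P3: E(K, 0x05) = 0x96; 0x8C ⊕ 0x96 = 0x1A.

P1 = 0x10, P2 = 0xF2, P3 = 0x1A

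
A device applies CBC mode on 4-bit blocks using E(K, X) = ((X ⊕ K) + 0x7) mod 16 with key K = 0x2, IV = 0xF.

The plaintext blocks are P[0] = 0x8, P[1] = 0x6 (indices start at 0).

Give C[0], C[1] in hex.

C[0] = 0xC, C[1] = 0xF

CBC encryption: C_i = E(K, P_i ⊕ C_{i−1}), with C_{−1} = IV.
C[0]: P[0] ⊕ 0xF = 0x7; E(K, 0x7) = 0xC.
C[1]: P[1] ⊕ 0xC = 0xA; E(K, 0xA) = 0xF.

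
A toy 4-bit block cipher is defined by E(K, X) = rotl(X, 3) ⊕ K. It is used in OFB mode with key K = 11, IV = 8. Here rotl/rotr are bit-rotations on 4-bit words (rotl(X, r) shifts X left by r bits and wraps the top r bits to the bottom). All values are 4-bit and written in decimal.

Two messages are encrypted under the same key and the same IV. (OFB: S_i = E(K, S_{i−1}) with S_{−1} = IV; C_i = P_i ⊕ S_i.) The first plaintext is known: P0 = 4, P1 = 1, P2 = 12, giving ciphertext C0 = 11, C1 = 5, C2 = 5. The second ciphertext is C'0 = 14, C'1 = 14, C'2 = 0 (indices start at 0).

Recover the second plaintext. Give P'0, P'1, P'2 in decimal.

In OFB with a reused IV, both messages share the same keystream S_i, so C_i ⊕ C'_i = P_i ⊕ P'_i and thus P'_i = P_i ⊕ C_i ⊕ C'_i.
P'0: 4 ⊕ 11 ⊕ 14 = 1.
P'1: 1 ⊕ 5 ⊕ 14 = 10.
P'2: 12 ⊕ 5 ⊕ 0 = 9.

P'0 = 1, P'1 = 10, P'2 = 9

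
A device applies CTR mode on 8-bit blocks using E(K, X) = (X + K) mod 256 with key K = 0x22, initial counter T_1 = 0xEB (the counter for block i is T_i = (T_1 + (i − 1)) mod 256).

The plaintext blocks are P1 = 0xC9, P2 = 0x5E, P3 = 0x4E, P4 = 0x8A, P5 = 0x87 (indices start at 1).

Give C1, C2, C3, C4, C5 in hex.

CTR encryption: S_i = E(K, T_i) where T_i is the counter for block i; C_i = P_i ⊕ S_i.
C1: T = 0xEB, S = E(K, T) = 0x0D; 0xC9 ⊕ 0x0D = 0xC4.
C2: T = 0xEC, S = E(K, T) = 0x0E; 0x5E ⊕ 0x0E = 0x50.
C3: T = 0xED, S = E(K, T) = 0x0F; 0x4E ⊕ 0x0F = 0x41.
C4: T = 0xEE, S = E(K, T) = 0x10; 0x8A ⊕ 0x10 = 0x9A.
C5: T = 0xEF, S = E(K, T) = 0x11; 0x87 ⊕ 0x11 = 0x96.

C1 = 0xC4, C2 = 0x50, C3 = 0x41, C4 = 0x9A, C5 = 0x96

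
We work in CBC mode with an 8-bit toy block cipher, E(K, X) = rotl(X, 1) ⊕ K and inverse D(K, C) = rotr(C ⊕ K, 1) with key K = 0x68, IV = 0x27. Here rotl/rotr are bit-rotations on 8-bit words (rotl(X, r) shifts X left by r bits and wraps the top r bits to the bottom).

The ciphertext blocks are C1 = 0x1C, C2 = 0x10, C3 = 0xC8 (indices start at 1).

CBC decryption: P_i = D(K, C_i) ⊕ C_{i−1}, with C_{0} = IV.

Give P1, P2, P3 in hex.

P1 = 0x1D, P2 = 0x20, P3 = 0x40

P1: D(K, 0x1C) = 0x3A; 0x3A ⊕ 0x27 = 0x1D.
P2: D(K, 0x10) = 0x3C; 0x3C ⊕ 0x1C = 0x20.
P3: D(K, 0xC8) = 0x50; 0x50 ⊕ 0x10 = 0x40.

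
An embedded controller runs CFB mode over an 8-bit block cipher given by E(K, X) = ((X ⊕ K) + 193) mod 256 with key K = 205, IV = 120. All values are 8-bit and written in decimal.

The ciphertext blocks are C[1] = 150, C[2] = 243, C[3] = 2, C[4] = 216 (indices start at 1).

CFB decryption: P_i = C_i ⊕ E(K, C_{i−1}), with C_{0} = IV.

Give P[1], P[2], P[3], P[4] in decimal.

P[1]: E(K, 120) = 118; 150 ⊕ 118 = 224.
P[2]: E(K, 150) = 28; 243 ⊕ 28 = 239.
P[3]: E(K, 243) = 255; 2 ⊕ 255 = 253.
P[4]: E(K, 2) = 144; 216 ⊕ 144 = 72.

P[1] = 224, P[2] = 239, P[3] = 253, P[4] = 72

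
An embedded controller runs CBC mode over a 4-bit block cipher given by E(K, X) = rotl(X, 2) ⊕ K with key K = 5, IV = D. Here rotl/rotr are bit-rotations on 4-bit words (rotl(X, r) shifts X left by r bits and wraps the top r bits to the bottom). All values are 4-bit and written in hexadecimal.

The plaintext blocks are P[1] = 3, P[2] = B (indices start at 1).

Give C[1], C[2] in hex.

CBC encryption: C_i = E(K, P_i ⊕ C_{i−1}), with C_{0} = IV.
C[1]: P[1] ⊕ D = E; E(K, E) = E.
C[2]: P[2] ⊕ E = 5; E(K, 5) = 0.

C[1] = E, C[2] = 0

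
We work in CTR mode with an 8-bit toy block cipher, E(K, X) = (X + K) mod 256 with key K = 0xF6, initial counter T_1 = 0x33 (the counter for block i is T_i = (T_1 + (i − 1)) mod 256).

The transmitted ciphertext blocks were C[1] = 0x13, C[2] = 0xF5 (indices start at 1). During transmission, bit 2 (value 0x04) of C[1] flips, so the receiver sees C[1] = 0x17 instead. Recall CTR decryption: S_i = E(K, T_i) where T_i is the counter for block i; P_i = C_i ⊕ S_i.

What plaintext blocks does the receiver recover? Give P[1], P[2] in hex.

P[1] = 0x3E, P[2] = 0xDF

Only C[1] changed, to 0x17. In CTR, a change in C_i flips the same bit in P_i only; the keystream is unaffected. Decrypting the received ciphertext:
P[1]: T = 0x33, S = E(K, T) = 0x29; 0x17 ⊕ 0x29 = 0x3E.
P[2]: T = 0x34, S = E(K, T) = 0x2A; 0xF5 ⊕ 0x2A = 0xDF.
Blocks that differ from the original plaintext: P[1].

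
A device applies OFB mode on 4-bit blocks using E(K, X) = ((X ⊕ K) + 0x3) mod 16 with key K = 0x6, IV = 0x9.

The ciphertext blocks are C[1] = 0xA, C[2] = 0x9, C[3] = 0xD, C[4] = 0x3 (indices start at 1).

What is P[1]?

P[1] = 0x8

OFB decryption: S_i = E(K, S_{i−1}) with S_{0} = IV; P_i = C_i ⊕ S_i.
P[1]: S = E(K, 0x9) = 0x2; 0xA ⊕ 0x2 = 0x8.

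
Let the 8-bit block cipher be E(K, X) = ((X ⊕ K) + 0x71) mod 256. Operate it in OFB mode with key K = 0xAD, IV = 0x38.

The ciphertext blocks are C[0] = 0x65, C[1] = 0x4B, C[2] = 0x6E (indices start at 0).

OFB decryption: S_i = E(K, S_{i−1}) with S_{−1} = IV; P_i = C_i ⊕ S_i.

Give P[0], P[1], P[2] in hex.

P[0]: S = E(K, 0x38) = 0x06; 0x65 ⊕ 0x06 = 0x63.
P[1]: S = E(K, 0x06) = 0x1C; 0x4B ⊕ 0x1C = 0x57.
P[2]: S = E(K, 0x1C) = 0x22; 0x6E ⊕ 0x22 = 0x4C.

P[0] = 0x63, P[1] = 0x57, P[2] = 0x4C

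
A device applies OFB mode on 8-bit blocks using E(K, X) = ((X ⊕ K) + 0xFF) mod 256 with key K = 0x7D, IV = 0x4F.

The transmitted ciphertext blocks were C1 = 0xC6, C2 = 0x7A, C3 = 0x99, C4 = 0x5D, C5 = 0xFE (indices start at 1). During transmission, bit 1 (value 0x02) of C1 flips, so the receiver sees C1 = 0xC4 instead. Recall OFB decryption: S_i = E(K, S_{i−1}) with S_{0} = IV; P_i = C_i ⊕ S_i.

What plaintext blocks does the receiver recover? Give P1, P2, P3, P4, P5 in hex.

P1 = 0xF5, P2 = 0x31, P3 = 0xAC, P4 = 0x1A, P5 = 0xC7

Only C1 changed, to 0xC4. In OFB, a change in C_i flips the same bit in P_i only; the keystream is unaffected. Decrypting the received ciphertext:
P1: S = E(K, 0x4F) = 0x31; 0xC4 ⊕ 0x31 = 0xF5.
P2: S = E(K, 0x31) = 0x4B; 0x7A ⊕ 0x4B = 0x31.
P3: S = E(K, 0x4B) = 0x35; 0x99 ⊕ 0x35 = 0xAC.
P4: S = E(K, 0x35) = 0x47; 0x5D ⊕ 0x47 = 0x1A.
P5: S = E(K, 0x47) = 0x39; 0xFE ⊕ 0x39 = 0xC7.
Blocks that differ from the original plaintext: P1.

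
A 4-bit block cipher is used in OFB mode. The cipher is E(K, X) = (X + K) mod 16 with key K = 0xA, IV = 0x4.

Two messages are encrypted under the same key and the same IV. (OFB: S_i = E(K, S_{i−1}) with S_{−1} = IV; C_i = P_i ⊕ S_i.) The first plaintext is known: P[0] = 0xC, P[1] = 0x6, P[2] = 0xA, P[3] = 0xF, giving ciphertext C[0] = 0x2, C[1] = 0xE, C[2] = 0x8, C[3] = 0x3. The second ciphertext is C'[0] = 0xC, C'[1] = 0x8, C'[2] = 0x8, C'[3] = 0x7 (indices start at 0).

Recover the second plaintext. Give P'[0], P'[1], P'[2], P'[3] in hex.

P'[0] = 0x2, P'[1] = 0x0, P'[2] = 0xA, P'[3] = 0xB

In OFB with a reused IV, both messages share the same keystream S_i, so C_i ⊕ C'_i = P_i ⊕ P'_i and thus P'_i = P_i ⊕ C_i ⊕ C'_i.
P'[0]: 0xC ⊕ 0x2 ⊕ 0xC = 0x2.
P'[1]: 0x6 ⊕ 0xE ⊕ 0x8 = 0x0.
P'[2]: 0xA ⊕ 0x8 ⊕ 0x8 = 0xA.
P'[3]: 0xF ⊕ 0x3 ⊕ 0x7 = 0xB.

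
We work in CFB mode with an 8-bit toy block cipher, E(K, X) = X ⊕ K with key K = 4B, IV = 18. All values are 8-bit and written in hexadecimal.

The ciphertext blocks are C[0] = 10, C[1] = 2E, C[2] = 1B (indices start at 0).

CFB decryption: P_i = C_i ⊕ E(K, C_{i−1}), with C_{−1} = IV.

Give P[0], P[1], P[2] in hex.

P[0] = 43, P[1] = 75, P[2] = 7E

P[0]: E(K, 18) = 53; 10 ⊕ 53 = 43.
P[1]: E(K, 10) = 5B; 2E ⊕ 5B = 75.
P[2]: E(K, 2E) = 65; 1B ⊕ 65 = 7E.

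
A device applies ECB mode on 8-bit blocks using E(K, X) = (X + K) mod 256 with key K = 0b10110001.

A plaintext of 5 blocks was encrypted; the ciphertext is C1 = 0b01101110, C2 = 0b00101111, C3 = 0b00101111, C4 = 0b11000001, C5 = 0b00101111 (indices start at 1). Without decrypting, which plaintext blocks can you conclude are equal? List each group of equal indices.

ECB encrypts each block independently with the same key, so equal ciphertext blocks imply equal plaintext blocks.
C2 = C3 = C5 = 0b00101111, so P2 = P3 = P5.

P2 = P3 = P5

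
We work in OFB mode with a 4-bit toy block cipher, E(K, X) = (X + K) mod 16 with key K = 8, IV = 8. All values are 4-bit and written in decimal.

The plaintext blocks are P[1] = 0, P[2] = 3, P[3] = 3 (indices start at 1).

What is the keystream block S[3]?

0

OFB encryption: S_i = E(K, S_{i−1}) with S_{0} = IV; C_i = P_i ⊕ S_i.
C[1]: S = E(K, 8) = 0; 0 ⊕ 0 = 0.
C[2]: S = E(K, 0) = 8; 3 ⊕ 8 = 11.
C[3]: S = E(K, 8) = 0; 3 ⊕ 0 = 3.
So S[3] = 0.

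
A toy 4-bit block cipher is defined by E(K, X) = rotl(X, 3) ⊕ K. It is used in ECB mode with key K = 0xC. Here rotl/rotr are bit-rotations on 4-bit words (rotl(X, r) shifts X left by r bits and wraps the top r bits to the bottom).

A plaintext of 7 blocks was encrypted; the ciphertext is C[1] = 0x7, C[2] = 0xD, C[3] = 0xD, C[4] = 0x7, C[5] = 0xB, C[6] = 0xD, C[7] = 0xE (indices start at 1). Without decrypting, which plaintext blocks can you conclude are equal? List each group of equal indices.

ECB encrypts each block independently with the same key, so equal ciphertext blocks imply equal plaintext blocks.
C[1] = C[4] = 0x7, so P[1] = P[4].
C[2] = C[3] = C[6] = 0xD, so P[2] = P[3] = P[6].

P[1] = P[4]; P[2] = P[3] = P[6]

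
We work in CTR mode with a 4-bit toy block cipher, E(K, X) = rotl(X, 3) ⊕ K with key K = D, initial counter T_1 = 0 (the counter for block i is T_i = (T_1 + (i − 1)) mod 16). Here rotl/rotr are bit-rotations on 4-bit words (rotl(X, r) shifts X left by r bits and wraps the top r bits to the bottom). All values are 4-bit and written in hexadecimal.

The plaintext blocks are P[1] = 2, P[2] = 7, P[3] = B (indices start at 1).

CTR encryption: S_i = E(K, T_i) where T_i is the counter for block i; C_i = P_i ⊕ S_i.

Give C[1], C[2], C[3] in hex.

C[1] = F, C[2] = 2, C[3] = 7

C[1]: T = 0, S = E(K, T) = D; 2 ⊕ D = F.
C[2]: T = 1, S = E(K, T) = 5; 7 ⊕ 5 = 2.
C[3]: T = 2, S = E(K, T) = C; B ⊕ C = 7.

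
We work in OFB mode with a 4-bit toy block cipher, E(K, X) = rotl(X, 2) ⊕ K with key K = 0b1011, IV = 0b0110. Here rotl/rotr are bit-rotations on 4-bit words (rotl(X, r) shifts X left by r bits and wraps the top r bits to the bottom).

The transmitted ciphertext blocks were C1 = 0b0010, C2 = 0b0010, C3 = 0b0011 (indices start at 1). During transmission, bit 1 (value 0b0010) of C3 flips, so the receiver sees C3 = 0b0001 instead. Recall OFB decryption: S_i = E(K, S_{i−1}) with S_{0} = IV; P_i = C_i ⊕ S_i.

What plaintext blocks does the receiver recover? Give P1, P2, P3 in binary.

Only C3 changed, to 0b0001. In OFB, a change in C_i flips the same bit in P_i only; the keystream is unaffected. Decrypting the received ciphertext:
P1: S = E(K, 0b0110) = 0b0010; 0b0010 ⊕ 0b0010 = 0b0000.
P2: S = E(K, 0b0010) = 0b0011; 0b0010 ⊕ 0b0011 = 0b0001.
P3: S = E(K, 0b0011) = 0b0111; 0b0001 ⊕ 0b0111 = 0b0110.
Blocks that differ from the original plaintext: P3.

P1 = 0b0000, P2 = 0b0001, P3 = 0b0110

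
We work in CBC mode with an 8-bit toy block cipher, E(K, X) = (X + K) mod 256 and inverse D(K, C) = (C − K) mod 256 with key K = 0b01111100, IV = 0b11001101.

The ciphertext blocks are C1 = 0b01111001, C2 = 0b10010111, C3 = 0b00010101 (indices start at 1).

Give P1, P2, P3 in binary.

CBC decryption: P_i = D(K, C_i) ⊕ C_{i−1}, with C_{0} = IV.
P1: D(K, 0b01111001) = 0b11111101; 0b11111101 ⊕ 0b11001101 = 0b00110000.
P2: D(K, 0b10010111) = 0b00011011; 0b00011011 ⊕ 0b01111001 = 0b01100010.
P3: D(K, 0b00010101) = 0b10011001; 0b10011001 ⊕ 0b10010111 = 0b00001110.

P1 = 0b00110000, P2 = 0b01100010, P3 = 0b00001110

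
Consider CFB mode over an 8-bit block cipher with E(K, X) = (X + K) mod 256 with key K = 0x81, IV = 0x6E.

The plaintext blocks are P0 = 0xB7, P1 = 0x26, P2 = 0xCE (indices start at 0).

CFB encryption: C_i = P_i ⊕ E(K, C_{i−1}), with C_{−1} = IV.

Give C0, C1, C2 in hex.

C0: E(K, 0x6E) = 0xEF; 0xB7 ⊕ 0xEF = 0x58.
C1: E(K, 0x58) = 0xD9; 0x26 ⊕ 0xD9 = 0xFF.
C2: E(K, 0xFF) = 0x80; 0xCE ⊕ 0x80 = 0x4E.

C0 = 0x58, C1 = 0xFF, C2 = 0x4E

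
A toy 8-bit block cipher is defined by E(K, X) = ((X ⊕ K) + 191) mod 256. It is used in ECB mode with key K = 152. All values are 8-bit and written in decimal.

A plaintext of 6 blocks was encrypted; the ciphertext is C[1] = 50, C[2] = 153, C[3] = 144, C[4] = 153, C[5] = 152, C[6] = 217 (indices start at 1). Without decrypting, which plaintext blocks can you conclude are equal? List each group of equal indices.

P[2] = P[4]

ECB encrypts each block independently with the same key, so equal ciphertext blocks imply equal plaintext blocks.
C[2] = C[4] = 153, so P[2] = P[4].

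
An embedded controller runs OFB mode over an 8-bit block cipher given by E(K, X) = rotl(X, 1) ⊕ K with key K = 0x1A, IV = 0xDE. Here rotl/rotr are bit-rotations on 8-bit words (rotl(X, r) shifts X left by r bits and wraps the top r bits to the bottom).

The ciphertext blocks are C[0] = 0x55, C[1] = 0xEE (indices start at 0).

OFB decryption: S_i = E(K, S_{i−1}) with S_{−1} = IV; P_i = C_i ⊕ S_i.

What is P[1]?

P[1] = 0xBB

P[0]: S = E(K, 0xDE) = 0xA7; 0x55 ⊕ 0xA7 = 0xF2.
P[1]: S = E(K, 0xA7) = 0x55; 0xEE ⊕ 0x55 = 0xBB.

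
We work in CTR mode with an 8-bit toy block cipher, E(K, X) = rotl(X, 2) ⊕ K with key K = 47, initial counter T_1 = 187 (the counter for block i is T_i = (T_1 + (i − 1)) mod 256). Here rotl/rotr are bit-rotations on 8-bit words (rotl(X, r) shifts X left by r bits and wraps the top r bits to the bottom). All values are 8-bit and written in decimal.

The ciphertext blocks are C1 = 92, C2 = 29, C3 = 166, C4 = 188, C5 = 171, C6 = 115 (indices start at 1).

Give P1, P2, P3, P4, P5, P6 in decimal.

P1 = 157, P2 = 192, P3 = 127, P4 = 105, P5 = 122, P6 = 95

CTR decryption: S_i = E(K, T_i) where T_i is the counter for block i; P_i = C_i ⊕ S_i.
P1: T = 187, S = E(K, T) = 193; 92 ⊕ 193 = 157.
P2: T = 188, S = E(K, T) = 221; 29 ⊕ 221 = 192.
P3: T = 189, S = E(K, T) = 217; 166 ⊕ 217 = 127.
P4: T = 190, S = E(K, T) = 213; 188 ⊕ 213 = 105.
P5: T = 191, S = E(K, T) = 209; 171 ⊕ 209 = 122.
P6: T = 192, S = E(K, T) = 44; 115 ⊕ 44 = 95.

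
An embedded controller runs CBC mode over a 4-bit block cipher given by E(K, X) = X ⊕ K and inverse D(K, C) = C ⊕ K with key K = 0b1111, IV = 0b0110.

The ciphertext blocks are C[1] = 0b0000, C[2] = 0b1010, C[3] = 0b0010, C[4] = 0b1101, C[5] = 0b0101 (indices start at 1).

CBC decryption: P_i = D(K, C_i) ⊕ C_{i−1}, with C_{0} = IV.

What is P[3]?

P[3] = 0b0111

P[3]: D(K, 0b0010) = 0b1101; 0b1101 ⊕ 0b1010 = 0b0111.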